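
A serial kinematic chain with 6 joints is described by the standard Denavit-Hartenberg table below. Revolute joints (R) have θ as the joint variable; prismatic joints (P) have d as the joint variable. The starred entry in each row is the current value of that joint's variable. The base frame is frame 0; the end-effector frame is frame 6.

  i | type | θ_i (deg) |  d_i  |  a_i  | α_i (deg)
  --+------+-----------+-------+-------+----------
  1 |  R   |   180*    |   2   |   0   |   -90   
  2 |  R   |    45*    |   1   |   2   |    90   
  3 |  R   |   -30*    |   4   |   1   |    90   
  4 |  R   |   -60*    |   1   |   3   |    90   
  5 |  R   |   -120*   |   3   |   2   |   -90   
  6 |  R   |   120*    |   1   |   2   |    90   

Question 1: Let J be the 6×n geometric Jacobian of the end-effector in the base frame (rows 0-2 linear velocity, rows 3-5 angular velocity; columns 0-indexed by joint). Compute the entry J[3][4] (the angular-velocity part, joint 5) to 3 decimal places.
0.884

axis z_4 = (0.8839,-0.4330,0.1768); lever o_n−o_4 = (0.7498,-1.6405,-0.5950)
cross product → J_v[:, 4] = (0.5477,0.6585,-1.1254)
J_ω[:, 4] = z_4
entry J[3][4] = 0.8839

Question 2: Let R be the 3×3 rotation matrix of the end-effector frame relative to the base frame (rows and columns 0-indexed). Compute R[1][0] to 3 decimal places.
0.812

End-effector x-axis (col 0 of R) = (-0.5358,0.8125,-0.2296)
R[1][0] = 0.8125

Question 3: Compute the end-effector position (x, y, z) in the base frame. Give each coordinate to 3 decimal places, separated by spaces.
-2.833 -0.525 -0.195

after link 1: o_1 = (0.0000, 0.0000, 2.0000)
after link 2: o_2 = (-1.4142, -1.0000, 0.5858)
after link 3: o_3 = (-4.8550, -0.5000, 2.8018)
after link 4: o_4 = (-3.5829, 1.1160, 0.3997)
after link 5: o_5 = (-1.8498, -1.9330, 1.2362)
after link 6: o_6 = (-2.8331, -0.5245, -0.1953)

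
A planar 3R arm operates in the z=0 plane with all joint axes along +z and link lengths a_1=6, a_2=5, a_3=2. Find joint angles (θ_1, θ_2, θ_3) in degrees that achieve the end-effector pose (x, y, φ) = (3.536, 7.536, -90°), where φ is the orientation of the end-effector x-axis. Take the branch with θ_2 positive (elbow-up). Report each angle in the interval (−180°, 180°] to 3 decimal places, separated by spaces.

wrist centre = target − a_3·(cos φ, sin φ) = (3.5360, 9.5360)
cos θ_2 = (103.4386−6²−5²)/(2·6·5) = 0.7073; θ_2 = 44.9835° (elbow-up)
β = atan2(9.5360,3.5360) = 69.6549°; ψ = atan2(3.5345,9.5365) = 20.3361°
θ_1 = β − ψ = 49.3188°
θ_3 = φ − θ_1 − θ_2 = 175.6977° (wrapped to (-180°,180°])

49.319 44.984 175.698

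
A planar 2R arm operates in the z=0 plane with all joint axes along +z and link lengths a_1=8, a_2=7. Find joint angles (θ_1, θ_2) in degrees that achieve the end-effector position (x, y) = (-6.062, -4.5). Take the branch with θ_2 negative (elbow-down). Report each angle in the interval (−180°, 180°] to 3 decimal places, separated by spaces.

-89.999 -120.001

cos θ_2 = (56.9978−8²−7²)/(2·8·7) = -0.5000; θ_2 = -120.0013° (elbow-down)
β = atan2(-4.5000,-6.0620) = -143.4124°; ψ = atan2(-6.0621,4.4999) = -53.4137°
θ_1 = β − ψ = -89.9987°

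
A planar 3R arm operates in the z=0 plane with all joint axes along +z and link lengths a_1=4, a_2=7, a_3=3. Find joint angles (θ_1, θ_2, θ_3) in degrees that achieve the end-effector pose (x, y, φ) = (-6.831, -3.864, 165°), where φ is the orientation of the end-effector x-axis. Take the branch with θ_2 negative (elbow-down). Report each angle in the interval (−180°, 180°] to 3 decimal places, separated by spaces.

-45.004 -119.995 -30.001

wrist centre = target − a_3·(cos φ, sin φ) = (-3.9332, -4.6405)
cos θ_2 = (37.0041−4²−7²)/(2·4·7) = -0.4999; θ_2 = -119.9952° (elbow-down)
β = atan2(-4.6405,-3.9332) = -130.2844°; ψ = atan2(-6.0625,0.5005) = -85.2804°
θ_1 = β − ψ = -45.0040°
θ_3 = φ − θ_1 − θ_2 = -30.0009° (wrapped to (-180°,180°])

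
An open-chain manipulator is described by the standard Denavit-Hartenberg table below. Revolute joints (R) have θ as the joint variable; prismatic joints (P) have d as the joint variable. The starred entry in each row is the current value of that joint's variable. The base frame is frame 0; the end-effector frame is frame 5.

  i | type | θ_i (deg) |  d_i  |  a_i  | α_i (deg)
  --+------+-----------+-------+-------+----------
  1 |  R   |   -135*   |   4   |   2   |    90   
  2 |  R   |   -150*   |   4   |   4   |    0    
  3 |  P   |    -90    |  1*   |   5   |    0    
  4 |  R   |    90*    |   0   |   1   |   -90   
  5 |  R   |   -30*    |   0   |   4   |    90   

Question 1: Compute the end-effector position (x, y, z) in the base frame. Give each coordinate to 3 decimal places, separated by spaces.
after link 1: o_1 = (-1.4142, -1.4142, 4.0000)
after link 2: o_2 = (-1.7932, 3.8637, 2.0000)
after link 3: o_3 = (-0.7325, 6.3386, 6.3301)
after link 4: o_4 = (-0.1201, 6.9509, 5.8301)
after link 5: o_5 = (0.5870, 10.4865, 4.0981)

0.587 10.486 4.098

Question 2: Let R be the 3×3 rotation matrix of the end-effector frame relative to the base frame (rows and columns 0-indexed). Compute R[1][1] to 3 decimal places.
End-effector y-axis (col 1 of R) = (-0.3536,-0.3536,-0.8660)
R[1][1] = -0.3536

-0.354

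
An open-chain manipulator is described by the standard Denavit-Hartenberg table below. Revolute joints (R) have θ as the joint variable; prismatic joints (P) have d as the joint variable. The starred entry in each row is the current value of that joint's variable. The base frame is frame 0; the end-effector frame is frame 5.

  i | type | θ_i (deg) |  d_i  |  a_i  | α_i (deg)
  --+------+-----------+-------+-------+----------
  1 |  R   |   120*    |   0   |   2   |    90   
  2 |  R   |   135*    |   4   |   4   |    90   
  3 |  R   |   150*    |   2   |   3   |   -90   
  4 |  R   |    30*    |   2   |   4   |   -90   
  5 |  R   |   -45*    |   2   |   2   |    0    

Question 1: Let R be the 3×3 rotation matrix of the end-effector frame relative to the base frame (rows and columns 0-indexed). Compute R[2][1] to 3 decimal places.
-0.375

End-effector y-axis (col 1 of R) = (0.8580,0.3510,-0.3750)
R[2][1] = -0.3750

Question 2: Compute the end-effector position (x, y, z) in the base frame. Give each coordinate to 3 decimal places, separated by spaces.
after link 1: o_1 = (-1.0000, 1.7321, 0.0000)
after link 2: o_2 = (3.8783, 1.2826, 2.8284)
after link 3: o_3 = (3.5517, 4.8483, 2.4055)
after link 4: o_4 = (2.8446, 6.0730, -1.8371)
after link 5: o_5 = (2.4248, 4.5754, -4.1995)

2.425 4.575 -4.199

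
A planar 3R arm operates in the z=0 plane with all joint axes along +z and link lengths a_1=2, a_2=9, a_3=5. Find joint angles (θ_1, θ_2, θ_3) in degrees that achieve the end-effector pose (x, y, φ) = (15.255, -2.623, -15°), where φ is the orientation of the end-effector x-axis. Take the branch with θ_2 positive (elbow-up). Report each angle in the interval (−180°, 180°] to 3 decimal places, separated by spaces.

wrist centre = target − a_3·(cos φ, sin φ) = (10.4254, -1.3289)
cos θ_2 = (110.4543−2²−9²)/(2·2·9) = 0.7071; θ_2 = 45.0034° (elbow-up)
β = atan2(-1.3289,10.4254) = -7.2642°; ψ = atan2(6.3643,8.3636) = 37.2696°
θ_1 = β − ψ = -44.5338°
θ_3 = φ − θ_1 − θ_2 = -15.4695° (wrapped to (-180°,180°])

-44.534 45.003 -15.470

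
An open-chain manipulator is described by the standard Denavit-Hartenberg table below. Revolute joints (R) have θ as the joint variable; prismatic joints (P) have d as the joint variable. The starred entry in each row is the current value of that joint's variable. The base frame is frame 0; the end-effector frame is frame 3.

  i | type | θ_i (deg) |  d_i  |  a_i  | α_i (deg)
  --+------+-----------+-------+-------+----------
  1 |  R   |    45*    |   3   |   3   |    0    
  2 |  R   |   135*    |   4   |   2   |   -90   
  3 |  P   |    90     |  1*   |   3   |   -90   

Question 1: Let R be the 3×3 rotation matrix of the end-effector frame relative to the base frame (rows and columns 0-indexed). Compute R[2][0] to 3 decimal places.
-1.000

End-effector x-axis (col 0 of R) = (-0.0000,-0.0000,-1.0000)
R[2][0] = -1.0000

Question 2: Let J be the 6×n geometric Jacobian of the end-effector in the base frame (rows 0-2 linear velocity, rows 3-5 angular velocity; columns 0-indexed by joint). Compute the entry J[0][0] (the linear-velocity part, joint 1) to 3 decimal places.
axis z_0 = ẑ; lever o_n−o_0 = (0.1213,1.1213,4.0000)
cross product → J_v[:, 0] = (-1.1213,0.1213,0.0000)
J_ω[:, 0] = z_0
entry J[0][0] = -1.1213

-1.121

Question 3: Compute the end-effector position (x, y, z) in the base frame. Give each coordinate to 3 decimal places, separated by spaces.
after link 1: o_1 = (2.1213, 2.1213, 3.0000)
after link 2: o_2 = (0.1213, 2.1213, 7.0000)
after link 3: o_3 = (0.1213, 1.1213, 4.0000)

0.121 1.121 4.000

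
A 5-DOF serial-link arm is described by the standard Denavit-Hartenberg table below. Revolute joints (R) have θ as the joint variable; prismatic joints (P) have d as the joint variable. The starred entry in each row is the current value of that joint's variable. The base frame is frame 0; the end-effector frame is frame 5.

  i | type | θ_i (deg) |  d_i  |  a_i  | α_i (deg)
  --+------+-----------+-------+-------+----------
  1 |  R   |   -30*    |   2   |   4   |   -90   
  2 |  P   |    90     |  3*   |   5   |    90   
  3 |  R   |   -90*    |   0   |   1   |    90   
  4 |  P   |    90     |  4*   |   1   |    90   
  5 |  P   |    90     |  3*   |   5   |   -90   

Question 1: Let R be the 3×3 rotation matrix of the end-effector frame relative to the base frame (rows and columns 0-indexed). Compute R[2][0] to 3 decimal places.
End-effector x-axis (col 0 of R) = (0.0000,-0.0000,1.0000)
R[2][0] = 1.0000

1.000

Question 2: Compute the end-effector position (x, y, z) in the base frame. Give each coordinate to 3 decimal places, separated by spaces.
3.830 -3.366 6.000

after link 1: o_1 = (3.4641, -2.0000, 2.0000)
after link 2: o_2 = (4.9641, 0.5981, -3.0000)
after link 3: o_3 = (4.4641, -0.2679, -3.0000)
after link 4: o_4 = (5.3301, -0.7679, 1.0000)
after link 5: o_5 = (3.8301, -3.3660, 6.0000)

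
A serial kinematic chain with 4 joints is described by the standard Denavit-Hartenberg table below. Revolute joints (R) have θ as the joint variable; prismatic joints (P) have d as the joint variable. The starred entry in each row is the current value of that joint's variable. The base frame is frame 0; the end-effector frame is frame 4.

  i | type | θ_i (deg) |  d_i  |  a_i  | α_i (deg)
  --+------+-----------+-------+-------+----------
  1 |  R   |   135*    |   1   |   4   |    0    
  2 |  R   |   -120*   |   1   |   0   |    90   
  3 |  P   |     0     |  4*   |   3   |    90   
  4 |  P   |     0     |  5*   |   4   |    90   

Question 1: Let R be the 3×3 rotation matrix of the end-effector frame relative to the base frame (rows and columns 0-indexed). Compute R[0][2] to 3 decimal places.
End-effector z-axis (col 2 of R) = (-0.2588,0.9659,-0.0000)
R[0][2] = -0.2588

-0.259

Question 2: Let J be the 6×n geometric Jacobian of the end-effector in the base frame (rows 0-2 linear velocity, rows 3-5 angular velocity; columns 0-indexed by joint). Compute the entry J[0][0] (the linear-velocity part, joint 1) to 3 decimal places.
-0.776

axis z_0 = ẑ; lever o_n−o_0 = (4.9683,0.7765,-3.0000)
cross product → J_v[:, 0] = (-0.7765,4.9683,0.0000)
J_ω[:, 0] = z_0
entry J[0][0] = -0.7765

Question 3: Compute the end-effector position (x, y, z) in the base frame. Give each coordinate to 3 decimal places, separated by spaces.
4.968 0.776 -3.000

after link 1: o_1 = (-2.8284, 2.8284, 1.0000)
after link 2: o_2 = (-2.8284, 2.8284, 2.0000)
after link 3: o_3 = (1.1046, -0.2588, 2.0000)
after link 4: o_4 = (4.9683, 0.7765, -3.0000)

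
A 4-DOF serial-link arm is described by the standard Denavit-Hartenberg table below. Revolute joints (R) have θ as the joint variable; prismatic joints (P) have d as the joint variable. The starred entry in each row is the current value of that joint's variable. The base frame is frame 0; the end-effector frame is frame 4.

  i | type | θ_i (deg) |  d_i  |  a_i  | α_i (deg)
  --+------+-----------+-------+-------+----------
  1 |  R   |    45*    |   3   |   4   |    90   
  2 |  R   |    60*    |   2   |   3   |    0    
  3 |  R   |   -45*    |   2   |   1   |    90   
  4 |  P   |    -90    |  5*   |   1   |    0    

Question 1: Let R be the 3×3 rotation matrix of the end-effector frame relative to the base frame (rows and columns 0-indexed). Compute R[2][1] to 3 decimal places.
0.259

End-effector y-axis (col 1 of R) = (0.6830,0.6830,0.2588)
R[2][1] = 0.2588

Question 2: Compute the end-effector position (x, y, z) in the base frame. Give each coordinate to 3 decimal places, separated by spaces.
7.608 3.366 1.027

after link 1: o_1 = (2.8284, 2.8284, 3.0000)
after link 2: o_2 = (5.3033, 2.4749, 5.5981)
after link 3: o_3 = (7.4005, 1.7437, 5.8569)
after link 4: o_4 = (7.6085, 3.3658, 1.0273)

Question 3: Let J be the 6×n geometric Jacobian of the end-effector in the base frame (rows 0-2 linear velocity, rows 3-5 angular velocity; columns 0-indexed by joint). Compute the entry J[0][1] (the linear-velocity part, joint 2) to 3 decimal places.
1.395

axis z_1 = (0.7071,-0.7071,0.0000); lever o_n−o_1 = (4.7801,0.5374,-1.9727)
cross product → J_v[:, 1] = (1.3949,1.3949,3.7600)
J_ω[:, 1] = z_1
entry J[0][1] = 1.3949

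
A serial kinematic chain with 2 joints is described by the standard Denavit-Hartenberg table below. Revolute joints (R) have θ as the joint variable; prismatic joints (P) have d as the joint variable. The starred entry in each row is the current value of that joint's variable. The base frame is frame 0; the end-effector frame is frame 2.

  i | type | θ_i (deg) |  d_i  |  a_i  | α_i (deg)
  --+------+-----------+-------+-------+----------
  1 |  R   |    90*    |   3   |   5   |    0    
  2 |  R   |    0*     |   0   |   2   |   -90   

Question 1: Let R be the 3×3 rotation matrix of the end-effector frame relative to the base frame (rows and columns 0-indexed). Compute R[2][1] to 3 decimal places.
-1.000

End-effector y-axis (col 1 of R) = (-0.0000,0.0000,-1.0000)
R[2][1] = -1.0000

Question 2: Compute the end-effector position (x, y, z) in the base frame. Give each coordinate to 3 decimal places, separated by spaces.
after link 1: o_1 = (0.0000, 5.0000, 3.0000)
after link 2: o_2 = (0.0000, 7.0000, 3.0000)

0.000 7.000 3.000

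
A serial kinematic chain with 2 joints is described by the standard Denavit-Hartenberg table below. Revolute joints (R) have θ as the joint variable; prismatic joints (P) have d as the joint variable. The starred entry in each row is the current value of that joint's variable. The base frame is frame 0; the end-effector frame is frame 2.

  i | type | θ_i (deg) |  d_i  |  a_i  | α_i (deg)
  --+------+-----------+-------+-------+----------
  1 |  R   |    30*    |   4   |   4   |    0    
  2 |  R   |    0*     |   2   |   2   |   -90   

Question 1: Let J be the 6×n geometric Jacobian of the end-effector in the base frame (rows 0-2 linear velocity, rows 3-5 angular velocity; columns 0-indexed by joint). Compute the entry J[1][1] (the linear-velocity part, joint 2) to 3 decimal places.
1.732

axis z_1 = (0.0000,0.0000,1.0000); lever o_n−o_1 = (1.7321,1.0000,2.0000)
cross product → J_v[:, 1] = (-1.0000,1.7321,0.0000)
J_ω[:, 1] = z_1
entry J[1][1] = 1.7321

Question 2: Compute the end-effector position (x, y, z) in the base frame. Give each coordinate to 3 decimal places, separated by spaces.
5.196 3.000 6.000

after link 1: o_1 = (3.4641, 2.0000, 4.0000)
after link 2: o_2 = (5.1962, 3.0000, 6.0000)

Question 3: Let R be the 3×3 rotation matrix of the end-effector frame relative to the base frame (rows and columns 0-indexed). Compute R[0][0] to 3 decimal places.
End-effector x-axis (col 0 of R) = (0.8660,0.5000,0.0000)
R[0][0] = 0.8660

0.866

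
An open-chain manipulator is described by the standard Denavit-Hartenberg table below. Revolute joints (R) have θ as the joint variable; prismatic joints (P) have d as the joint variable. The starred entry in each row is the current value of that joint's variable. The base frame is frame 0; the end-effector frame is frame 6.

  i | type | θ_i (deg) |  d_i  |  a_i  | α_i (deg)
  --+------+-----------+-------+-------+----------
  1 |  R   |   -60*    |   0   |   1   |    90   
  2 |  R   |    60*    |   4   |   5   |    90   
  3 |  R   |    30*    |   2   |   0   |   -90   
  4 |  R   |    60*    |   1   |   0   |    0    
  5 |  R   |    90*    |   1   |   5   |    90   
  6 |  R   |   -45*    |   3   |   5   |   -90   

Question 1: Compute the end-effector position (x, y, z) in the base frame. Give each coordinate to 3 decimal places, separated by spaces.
after link 1: o_1 = (0.5000, -0.8660, 0.0000)
after link 2: o_2 = (-1.7141, -5.0311, 4.3301)
after link 3: o_3 = (-0.8481, -6.5311, 3.3301)
after link 4: o_4 = (-1.7231, -6.7476, 2.8971)
after link 5: o_5 = (-2.7431, -2.3828, 0.4665)
after link 6: o_6 = (-1.2018, 2.6332, 3.0090)

-1.202 2.633 3.009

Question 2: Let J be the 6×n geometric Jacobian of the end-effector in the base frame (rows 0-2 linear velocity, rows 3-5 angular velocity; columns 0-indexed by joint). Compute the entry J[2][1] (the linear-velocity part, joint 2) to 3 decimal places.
axis z_1 = (-0.8660,-0.5000,0.0000); lever o_n−o_1 = (-1.7018,3.4993,3.0090)
cross product → J_v[:, 1] = (-1.5045,2.6058,-3.8814)
J_ω[:, 1] = z_1
entry J[2][1] = -3.8814

-3.881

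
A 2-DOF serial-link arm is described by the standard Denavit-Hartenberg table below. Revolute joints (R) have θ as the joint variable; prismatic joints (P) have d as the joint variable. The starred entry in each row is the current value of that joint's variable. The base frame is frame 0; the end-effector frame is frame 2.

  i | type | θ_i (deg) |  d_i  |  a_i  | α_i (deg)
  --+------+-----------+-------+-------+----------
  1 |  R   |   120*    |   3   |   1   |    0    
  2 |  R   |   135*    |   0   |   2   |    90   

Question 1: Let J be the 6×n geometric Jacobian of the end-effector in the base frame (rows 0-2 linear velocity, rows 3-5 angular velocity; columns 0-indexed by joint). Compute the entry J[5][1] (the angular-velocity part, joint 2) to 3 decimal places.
axis z_1 = (0.0000,0.0000,1.0000); lever o_n−o_1 = (-0.5176,-1.9319,0.0000)
cross product → J_v[:, 1] = (1.9319,-0.5176,0.0000)
J_ω[:, 1] = z_1
entry J[5][1] = 1.0000

1.000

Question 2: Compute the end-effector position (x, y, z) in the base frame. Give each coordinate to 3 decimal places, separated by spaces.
-1.018 -1.066 3.000

after link 1: o_1 = (-0.5000, 0.8660, 3.0000)
after link 2: o_2 = (-1.0176, -1.0658, 3.0000)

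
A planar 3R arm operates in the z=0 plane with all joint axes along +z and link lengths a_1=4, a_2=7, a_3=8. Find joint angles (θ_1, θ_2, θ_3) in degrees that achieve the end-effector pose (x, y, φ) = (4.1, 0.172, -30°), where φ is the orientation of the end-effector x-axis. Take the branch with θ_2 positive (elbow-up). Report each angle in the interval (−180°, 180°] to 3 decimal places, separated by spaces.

23.275 134.997 171.728

wrist centre = target − a_3·(cos φ, sin φ) = (-2.8282, 4.1720)
cos θ_2 = (25.4043−4²−7²)/(2·4·7) = -0.7071; θ_2 = 134.9967° (elbow-up)
β = atan2(4.1720,-2.8282) = 124.1334°; ψ = atan2(4.9500,-0.9495) = 100.8580°
θ_1 = β − ψ = 23.2754°
θ_3 = φ − θ_1 − θ_2 = 171.7279° (wrapped to (-180°,180°])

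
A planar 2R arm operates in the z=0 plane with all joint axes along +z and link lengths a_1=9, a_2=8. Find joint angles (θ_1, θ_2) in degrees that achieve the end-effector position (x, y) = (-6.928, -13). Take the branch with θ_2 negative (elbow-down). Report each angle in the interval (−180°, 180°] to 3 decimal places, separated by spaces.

cos θ_2 = (216.9972−9²−8²)/(2·9·8) = 0.5000; θ_2 = -60.0013° (elbow-down)
β = atan2(-13.0000,-6.9280) = -118.0542°; ψ = atan2(-6.9283,12.9998) = -28.0555°
θ_1 = β − ψ = -89.9987°

-89.999 -60.001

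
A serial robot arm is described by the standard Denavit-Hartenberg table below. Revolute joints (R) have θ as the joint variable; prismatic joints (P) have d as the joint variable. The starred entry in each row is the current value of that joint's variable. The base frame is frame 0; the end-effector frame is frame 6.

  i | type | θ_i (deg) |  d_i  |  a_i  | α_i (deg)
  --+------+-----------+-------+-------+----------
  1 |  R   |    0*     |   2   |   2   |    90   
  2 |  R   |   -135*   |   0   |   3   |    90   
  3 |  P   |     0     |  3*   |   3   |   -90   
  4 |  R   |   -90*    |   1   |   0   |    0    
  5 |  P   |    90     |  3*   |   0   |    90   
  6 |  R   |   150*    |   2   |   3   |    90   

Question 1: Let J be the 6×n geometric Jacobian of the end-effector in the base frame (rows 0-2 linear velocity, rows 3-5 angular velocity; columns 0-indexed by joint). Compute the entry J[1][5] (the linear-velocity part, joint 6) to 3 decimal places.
axis z_5 = (-0.7071,-0.0000,0.7071); lever o_n−o_5 = (0.4229,-1.5000,3.2513)
cross product → J_v[:, 5] = (1.0607,2.5981,1.0607)
J_ω[:, 5] = z_5
entry J[1][5] = 2.5981

2.598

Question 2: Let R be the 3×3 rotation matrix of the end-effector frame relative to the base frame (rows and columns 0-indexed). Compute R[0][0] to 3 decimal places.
0.612

End-effector x-axis (col 0 of R) = (0.6124,-0.5000,0.6124)
R[0][0] = 0.6124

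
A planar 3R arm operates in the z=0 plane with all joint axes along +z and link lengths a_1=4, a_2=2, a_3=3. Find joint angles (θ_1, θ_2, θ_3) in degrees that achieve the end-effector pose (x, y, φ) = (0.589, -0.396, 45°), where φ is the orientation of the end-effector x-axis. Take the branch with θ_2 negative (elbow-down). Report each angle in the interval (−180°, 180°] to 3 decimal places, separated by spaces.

wrist centre = target − a_3·(cos φ, sin φ) = (-1.5323, -2.5173)
cos θ_2 = (8.6849−4²−2²)/(2·4·2) = -0.7072; θ_2 = -135.0070° (elbow-down)
β = atan2(-2.5173,-1.5323) = -121.3293°; ψ = atan2(-1.4140,2.5856) = -28.6737°
θ_1 = β − ψ = -92.6556°
θ_3 = φ − θ_1 − θ_2 = -87.3374° (wrapped to (-180°,180°])

-92.656 -135.007 -87.337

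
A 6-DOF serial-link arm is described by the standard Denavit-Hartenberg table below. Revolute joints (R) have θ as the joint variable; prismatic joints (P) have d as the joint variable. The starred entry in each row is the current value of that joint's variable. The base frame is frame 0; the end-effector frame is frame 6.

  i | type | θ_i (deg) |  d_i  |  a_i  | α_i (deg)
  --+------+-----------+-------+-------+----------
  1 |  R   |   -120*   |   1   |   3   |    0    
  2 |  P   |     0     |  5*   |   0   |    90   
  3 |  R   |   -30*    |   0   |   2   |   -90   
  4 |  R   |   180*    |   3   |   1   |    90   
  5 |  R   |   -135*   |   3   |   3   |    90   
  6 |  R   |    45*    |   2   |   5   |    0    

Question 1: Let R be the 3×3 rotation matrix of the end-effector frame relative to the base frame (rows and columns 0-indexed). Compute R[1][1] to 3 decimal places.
End-effector y-axis (col 1 of R) = (0.7039,-0.1951,0.6830)
R[1][1] = -0.1951

-0.195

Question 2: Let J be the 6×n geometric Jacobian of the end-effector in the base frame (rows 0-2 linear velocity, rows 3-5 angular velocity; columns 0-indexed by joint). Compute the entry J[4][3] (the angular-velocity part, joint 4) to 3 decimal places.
-0.433

axis z_3 = (-0.2500,-0.4330,0.8660); lever o_n−o_3 = (3.5313,-6.9547,-2.6971)
cross product → J_v[:, 3] = (7.1909,2.3839,3.2678)
J_ω[:, 3] = z_3
entry J[4][3] = -0.4330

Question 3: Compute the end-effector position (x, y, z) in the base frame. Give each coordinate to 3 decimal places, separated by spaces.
after link 1: o_1 = (-1.5000, -2.5981, 1.0000)
after link 2: o_2 = (-1.5000, -2.5981, 6.0000)
after link 3: o_3 = (-2.3660, -4.0981, 5.0000)
after link 4: o_4 = (-2.6830, -4.6471, 8.0981)
after link 5: o_5 = (-0.4732, -6.8195, 5.2003)
after link 6: o_6 = (1.1652, -11.0528, 2.3029)

1.165 -11.053 2.303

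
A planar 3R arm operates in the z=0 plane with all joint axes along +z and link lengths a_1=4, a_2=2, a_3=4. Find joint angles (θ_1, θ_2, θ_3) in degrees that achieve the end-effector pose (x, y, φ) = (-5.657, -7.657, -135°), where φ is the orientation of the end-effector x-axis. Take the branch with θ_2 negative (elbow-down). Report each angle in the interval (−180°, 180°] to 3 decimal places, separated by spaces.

wrist centre = target − a_3·(cos φ, sin φ) = (-2.8286, -4.8286)
cos θ_2 = (31.3159−4²−2²)/(2·4·2) = 0.7072; θ_2 = -44.9887° (elbow-down)
β = atan2(-4.8286,-2.8286) = -120.3617°; ψ = atan2(-1.4139,5.4145) = -14.6353°
θ_1 = β − ψ = -105.7264°
θ_3 = φ − θ_1 − θ_2 = 15.7151° (wrapped to (-180°,180°])

-105.726 -44.989 15.715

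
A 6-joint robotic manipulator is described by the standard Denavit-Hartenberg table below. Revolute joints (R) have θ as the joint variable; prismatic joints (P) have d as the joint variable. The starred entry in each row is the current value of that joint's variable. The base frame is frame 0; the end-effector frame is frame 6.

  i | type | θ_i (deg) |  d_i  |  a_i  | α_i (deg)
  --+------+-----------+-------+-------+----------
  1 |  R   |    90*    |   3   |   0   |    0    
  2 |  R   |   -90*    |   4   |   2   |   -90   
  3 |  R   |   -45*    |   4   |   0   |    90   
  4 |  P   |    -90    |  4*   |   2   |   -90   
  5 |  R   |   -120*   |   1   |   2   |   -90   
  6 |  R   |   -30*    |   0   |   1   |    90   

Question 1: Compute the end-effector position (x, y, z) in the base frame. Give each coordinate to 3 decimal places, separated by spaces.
-1.523 3.433 12.644

after link 1: o_1 = (0.0000, 0.0000, 3.0000)
after link 2: o_2 = (2.0000, 0.0000, 7.0000)
after link 3: o_3 = (2.0000, 4.0000, 7.0000)
after link 4: o_4 = (-0.8284, 2.0000, 9.8284)
after link 5: o_5 = (-1.3461, 3.0000, 11.7603)
after link 6: o_6 = (-1.5228, 3.4330, 12.6442)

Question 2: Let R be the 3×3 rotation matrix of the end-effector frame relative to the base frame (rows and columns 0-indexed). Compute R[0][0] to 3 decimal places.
-0.177

End-effector x-axis (col 0 of R) = (-0.1768,0.4330,0.8839)
R[0][0] = -0.1768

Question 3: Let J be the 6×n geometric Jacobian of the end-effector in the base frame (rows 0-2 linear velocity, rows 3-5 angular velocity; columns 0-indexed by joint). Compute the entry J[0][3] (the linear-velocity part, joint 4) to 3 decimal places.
prismatic axis z_3 = (-0.7071,0.0000,0.7071)
J_v[:, 3] = z_3; J_ω[:, 3] = (0,0,0)
entry J[0][3] = -0.7071

-0.707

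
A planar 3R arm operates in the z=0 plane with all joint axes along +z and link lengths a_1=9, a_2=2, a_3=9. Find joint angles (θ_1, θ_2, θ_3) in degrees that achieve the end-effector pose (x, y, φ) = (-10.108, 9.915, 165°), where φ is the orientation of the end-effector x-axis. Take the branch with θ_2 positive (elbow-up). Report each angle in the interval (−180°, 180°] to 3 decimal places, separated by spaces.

90.004 135.002 -60.006

wrist centre = target − a_3·(cos φ, sin φ) = (-1.4147, 7.5856)
cos θ_2 = (59.5430−9²−2²)/(2·9·2) = -0.7071; θ_2 = 135.0025° (elbow-up)
β = atan2(7.5856,-1.4147) = 100.5639°; ψ = atan2(1.4142,7.5857) = 10.5600°
θ_1 = β − ψ = 90.0039°
θ_3 = φ − θ_1 − θ_2 = -60.0064° (wrapped to (-180°,180°])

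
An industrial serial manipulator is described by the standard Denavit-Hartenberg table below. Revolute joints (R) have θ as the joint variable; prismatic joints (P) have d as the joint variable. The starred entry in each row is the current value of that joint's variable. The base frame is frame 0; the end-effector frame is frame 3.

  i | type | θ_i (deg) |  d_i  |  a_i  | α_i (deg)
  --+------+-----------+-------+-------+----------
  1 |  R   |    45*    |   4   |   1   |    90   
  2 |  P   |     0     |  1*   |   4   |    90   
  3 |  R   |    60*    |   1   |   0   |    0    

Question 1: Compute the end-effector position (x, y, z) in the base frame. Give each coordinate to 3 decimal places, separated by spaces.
after link 1: o_1 = (0.7071, 0.7071, 4.0000)
after link 2: o_2 = (4.2426, 2.8284, 4.0000)
after link 3: o_3 = (4.2426, 2.8284, 3.0000)

4.243 2.828 3.000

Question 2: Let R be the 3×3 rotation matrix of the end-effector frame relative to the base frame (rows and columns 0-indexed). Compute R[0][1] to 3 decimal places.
-0.259

End-effector y-axis (col 1 of R) = (-0.2588,-0.9659,0.0000)
R[0][1] = -0.2588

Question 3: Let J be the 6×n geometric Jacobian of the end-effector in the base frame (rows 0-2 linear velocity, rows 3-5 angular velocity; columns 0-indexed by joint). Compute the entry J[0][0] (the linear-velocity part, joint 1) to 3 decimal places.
-2.828

axis z_0 = ẑ; lever o_n−o_0 = (4.2426,2.8284,3.0000)
cross product → J_v[:, 0] = (-2.8284,4.2426,0.0000)
J_ω[:, 0] = z_0
entry J[0][0] = -2.8284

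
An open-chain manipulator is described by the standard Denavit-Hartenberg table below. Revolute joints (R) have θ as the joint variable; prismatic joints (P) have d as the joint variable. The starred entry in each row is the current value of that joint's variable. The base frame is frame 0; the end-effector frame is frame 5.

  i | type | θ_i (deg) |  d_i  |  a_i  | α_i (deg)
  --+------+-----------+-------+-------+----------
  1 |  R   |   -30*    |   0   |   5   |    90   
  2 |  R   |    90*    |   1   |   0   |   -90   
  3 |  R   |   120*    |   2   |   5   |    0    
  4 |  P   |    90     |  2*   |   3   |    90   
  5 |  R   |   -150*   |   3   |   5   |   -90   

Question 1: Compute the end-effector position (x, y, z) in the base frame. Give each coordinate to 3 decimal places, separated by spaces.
6.328 3.960 -2.848

after link 1: o_1 = (4.3301, -2.5000, 0.0000)
after link 2: o_2 = (3.8301, -3.3660, 0.0000)
after link 3: o_3 = (4.2631, 1.3840, -2.5000)
after link 4: o_4 = (1.7811, 1.0849, -5.0981)
after link 5: o_5 = (6.3277, 3.9599, -2.8481)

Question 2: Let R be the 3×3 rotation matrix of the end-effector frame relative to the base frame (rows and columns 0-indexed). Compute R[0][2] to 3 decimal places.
0.625

End-effector z-axis (col 2 of R) = (0.6250,-0.6495,-0.4330)
R[0][2] = 0.6250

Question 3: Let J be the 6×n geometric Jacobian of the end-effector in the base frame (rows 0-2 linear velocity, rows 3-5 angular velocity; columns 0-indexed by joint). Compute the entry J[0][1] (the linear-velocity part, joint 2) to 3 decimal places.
axis z_1 = (-0.5000,-0.8660,0.0000); lever o_n−o_1 = (1.9976,6.4599,-2.8481)
cross product → J_v[:, 1] = (2.4665,-1.4240,-1.5000)
J_ω[:, 1] = z_1
entry J[0][1] = 2.4665

2.467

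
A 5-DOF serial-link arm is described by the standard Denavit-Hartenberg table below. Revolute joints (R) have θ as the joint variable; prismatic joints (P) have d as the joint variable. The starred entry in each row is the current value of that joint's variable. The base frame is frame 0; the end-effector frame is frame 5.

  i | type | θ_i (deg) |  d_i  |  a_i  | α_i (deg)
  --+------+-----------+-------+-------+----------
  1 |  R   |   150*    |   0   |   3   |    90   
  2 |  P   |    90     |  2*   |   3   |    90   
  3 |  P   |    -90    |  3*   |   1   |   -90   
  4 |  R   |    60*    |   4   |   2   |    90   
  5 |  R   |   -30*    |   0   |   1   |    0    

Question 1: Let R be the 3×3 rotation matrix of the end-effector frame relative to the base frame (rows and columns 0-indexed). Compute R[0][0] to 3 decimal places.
0.433

End-effector x-axis (col 0 of R) = (0.4330,-0.7500,-0.5000)
R[0][0] = 0.4330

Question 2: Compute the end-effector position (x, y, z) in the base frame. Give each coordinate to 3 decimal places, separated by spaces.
-3.263 1.384 6.500

after link 1: o_1 = (-2.5981, 1.5000, 0.0000)
after link 2: o_2 = (-1.5981, 3.2321, 3.0000)
after link 3: o_3 = (-4.6962, 3.8660, 3.0000)
after link 4: o_4 = (-3.6962, 2.1340, 7.0000)
after link 5: o_5 = (-3.2631, 1.3840, 6.5000)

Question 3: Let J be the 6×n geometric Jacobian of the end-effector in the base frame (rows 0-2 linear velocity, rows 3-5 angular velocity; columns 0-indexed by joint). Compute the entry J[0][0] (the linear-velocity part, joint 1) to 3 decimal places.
axis z_0 = ẑ; lever o_n−o_0 = (-3.2631,1.3840,6.5000)
cross product → J_v[:, 0] = (-1.3840,-3.2631,0.0000)
J_ω[:, 0] = z_0
entry J[0][0] = -1.3840

-1.384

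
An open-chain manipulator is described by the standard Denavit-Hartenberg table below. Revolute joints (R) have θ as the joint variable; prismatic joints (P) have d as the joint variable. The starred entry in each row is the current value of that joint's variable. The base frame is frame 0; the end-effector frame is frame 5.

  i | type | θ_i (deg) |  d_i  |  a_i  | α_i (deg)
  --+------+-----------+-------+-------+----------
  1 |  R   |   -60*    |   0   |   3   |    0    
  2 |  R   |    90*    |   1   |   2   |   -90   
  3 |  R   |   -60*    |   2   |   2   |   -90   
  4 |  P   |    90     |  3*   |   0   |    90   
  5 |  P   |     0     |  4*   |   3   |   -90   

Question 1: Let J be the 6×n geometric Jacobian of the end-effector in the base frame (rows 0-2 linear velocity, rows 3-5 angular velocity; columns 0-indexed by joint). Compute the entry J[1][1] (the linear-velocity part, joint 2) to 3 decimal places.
7.080

axis z_1 = (0.0000,0.0000,1.0000); lever o_n−o_1 = (7.0801,2.9330,4.6962)
cross product → J_v[:, 1] = (-2.9330,7.0801,0.0000)
J_ω[:, 1] = z_1
entry J[1][1] = 7.0801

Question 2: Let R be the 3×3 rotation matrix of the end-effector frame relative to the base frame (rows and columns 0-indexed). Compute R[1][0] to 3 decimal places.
-0.866

End-effector x-axis (col 0 of R) = (0.5000,-0.8660,-0.0000)
R[1][0] = -0.8660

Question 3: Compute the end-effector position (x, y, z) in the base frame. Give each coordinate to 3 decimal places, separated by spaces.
after link 1: o_1 = (1.5000, -2.5981, 0.0000)
after link 2: o_2 = (3.2321, -1.5981, 1.0000)
after link 3: o_3 = (3.0981, 0.6340, 2.7321)
after link 4: o_4 = (5.3481, 1.9330, 1.2321)
after link 5: o_5 = (8.5801, 0.3349, 4.6962)

8.580 0.335 4.696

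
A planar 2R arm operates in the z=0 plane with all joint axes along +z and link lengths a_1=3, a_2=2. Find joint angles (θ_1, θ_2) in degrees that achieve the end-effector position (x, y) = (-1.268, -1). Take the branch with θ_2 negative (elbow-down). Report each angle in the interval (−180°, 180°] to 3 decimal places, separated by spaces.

cos θ_2 = (2.6078−3²−2²)/(2·3·2) = -0.8660; θ_2 = -149.9988° (elbow-down)
β = atan2(-1.0000,-1.2680) = -141.7392°; ψ = atan2(-1.0000,1.2680) = -38.2625°
θ_1 = β − ψ = -103.4766°

-103.477 -149.999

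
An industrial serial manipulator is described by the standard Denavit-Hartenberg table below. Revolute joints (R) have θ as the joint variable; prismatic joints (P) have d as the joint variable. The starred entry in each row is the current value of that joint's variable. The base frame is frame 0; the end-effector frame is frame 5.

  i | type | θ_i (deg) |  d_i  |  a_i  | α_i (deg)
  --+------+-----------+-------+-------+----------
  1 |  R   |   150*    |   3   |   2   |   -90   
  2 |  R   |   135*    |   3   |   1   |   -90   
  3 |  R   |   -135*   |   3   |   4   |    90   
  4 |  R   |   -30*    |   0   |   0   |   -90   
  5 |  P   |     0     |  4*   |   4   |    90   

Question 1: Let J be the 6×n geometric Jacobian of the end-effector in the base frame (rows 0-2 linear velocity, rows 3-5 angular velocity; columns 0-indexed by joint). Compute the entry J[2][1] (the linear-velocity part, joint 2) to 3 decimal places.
axis z_1 = (-0.5000,-0.8660,0.0000); lever o_n−o_1 = (-5.5981,-7.9595,7.1815)
cross product → J_v[:, 1] = (-6.2194,3.5908,-0.8683)
J_ω[:, 1] = z_1
entry J[2][1] = -0.8683

-0.868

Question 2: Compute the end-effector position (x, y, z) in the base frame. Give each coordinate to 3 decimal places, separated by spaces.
after link 1: o_1 = (-1.7321, 1.0000, 3.0000)
after link 2: o_2 = (-2.6197, -1.9516, 2.2929)
after link 3: o_3 = (-3.9288, -4.4618, 6.4142)
after link 4: o_4 = (-3.9288, -4.4618, 6.4142)
after link 5: o_5 = (-7.3301, -6.9595, 10.1815)

-7.330 -6.959 10.182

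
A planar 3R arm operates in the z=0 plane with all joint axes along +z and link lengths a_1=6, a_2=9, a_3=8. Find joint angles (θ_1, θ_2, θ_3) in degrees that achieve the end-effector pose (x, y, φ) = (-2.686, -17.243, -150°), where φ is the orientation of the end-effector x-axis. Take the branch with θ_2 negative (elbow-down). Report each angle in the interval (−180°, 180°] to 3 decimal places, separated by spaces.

-45.005 -44.996 -60.000

wrist centre = target − a_3·(cos φ, sin φ) = (4.2422, -13.2430)
cos θ_2 = (193.3733−6²−9²)/(2·6·9) = 0.7072; θ_2 = -44.9956° (elbow-down)
β = atan2(-13.2430,4.2422) = -72.2379°; ψ = atan2(-6.3635,12.3644) = -27.2330°
θ_1 = β − ψ = -45.0049°
θ_3 = φ − θ_1 − θ_2 = -59.9995° (wrapped to (-180°,180°])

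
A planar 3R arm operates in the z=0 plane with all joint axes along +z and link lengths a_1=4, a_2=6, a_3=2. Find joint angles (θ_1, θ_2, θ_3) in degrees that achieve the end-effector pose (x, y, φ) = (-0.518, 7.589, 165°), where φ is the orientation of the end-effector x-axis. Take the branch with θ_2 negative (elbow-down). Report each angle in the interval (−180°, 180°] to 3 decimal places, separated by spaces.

wrist centre = target − a_3·(cos φ, sin φ) = (1.4139, 7.0714)
cos θ_2 = (52.0031−4²−6²)/(2·4·6) = 0.0001; θ_2 = -89.9963° (elbow-down)
β = atan2(7.0714,1.4139) = 78.6933°; ψ = atan2(-6.0000,4.0004) = -56.3073°
θ_1 = β − ψ = 135.0007°
θ_3 = φ − θ_1 − θ_2 = 119.9956° (wrapped to (-180°,180°])

135.001 -89.996 119.996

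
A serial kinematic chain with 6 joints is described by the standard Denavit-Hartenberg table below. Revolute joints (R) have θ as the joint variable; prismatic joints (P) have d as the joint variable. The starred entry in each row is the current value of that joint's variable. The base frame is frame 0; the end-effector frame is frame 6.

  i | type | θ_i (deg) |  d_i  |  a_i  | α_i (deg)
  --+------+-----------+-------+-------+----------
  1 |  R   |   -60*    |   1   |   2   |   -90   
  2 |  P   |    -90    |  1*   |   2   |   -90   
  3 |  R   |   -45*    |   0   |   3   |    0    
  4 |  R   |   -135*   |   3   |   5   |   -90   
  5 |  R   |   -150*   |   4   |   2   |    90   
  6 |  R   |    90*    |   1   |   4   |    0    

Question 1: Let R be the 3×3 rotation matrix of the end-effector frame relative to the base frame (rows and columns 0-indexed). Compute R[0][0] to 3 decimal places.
0.866

End-effector x-axis (col 0 of R) = (0.8660,0.5000,0.0000)
R[0][0] = 0.8660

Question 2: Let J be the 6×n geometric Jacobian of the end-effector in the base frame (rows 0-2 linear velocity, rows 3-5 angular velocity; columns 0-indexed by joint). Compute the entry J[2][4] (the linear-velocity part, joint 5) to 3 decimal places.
axis z_4 = (0.8660,0.5000,0.0000); lever o_n−o_4 = (6.9952,3.8840,2.2321)
cross product → J_v[:, 4] = (1.1160,-1.9330,-0.1340)
J_ω[:, 4] = z_4
entry J[2][4] = -0.1340

-0.134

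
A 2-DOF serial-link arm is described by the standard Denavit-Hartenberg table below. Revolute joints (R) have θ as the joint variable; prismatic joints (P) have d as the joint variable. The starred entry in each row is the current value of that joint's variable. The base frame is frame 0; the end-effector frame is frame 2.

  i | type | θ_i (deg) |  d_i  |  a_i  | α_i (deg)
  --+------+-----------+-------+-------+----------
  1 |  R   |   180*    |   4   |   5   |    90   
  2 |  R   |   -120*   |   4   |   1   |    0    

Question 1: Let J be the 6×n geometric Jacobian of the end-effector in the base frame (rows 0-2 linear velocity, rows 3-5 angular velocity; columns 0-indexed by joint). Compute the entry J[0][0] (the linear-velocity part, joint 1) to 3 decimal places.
axis z_0 = ẑ; lever o_n−o_0 = (-4.5000,4.0000,3.1340)
cross product → J_v[:, 0] = (-4.0000,-4.5000,0.0000)
J_ω[:, 0] = z_0
entry J[0][0] = -4.0000

-4.000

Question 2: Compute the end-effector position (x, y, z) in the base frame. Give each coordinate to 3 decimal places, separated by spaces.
after link 1: o_1 = (-5.0000, 0.0000, 4.0000)
after link 2: o_2 = (-4.5000, 4.0000, 3.1340)

-4.500 4.000 3.134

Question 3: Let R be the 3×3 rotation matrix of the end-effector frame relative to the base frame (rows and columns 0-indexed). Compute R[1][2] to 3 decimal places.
End-effector z-axis (col 2 of R) = (0.0000,1.0000,0.0000)
R[1][2] = 1.0000

1.000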